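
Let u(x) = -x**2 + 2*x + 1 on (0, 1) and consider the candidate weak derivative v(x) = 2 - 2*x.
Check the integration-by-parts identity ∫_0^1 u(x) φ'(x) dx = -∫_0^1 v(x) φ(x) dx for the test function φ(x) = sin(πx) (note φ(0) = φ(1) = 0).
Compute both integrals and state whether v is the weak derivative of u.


LHS = -2/π, RHS = -2/π. Yes, v = u' weakly.

u(x) = -x**2 + 2*x + 1, classical derivative u'(x) = 2 - 2*x.
φ(x) = sin(πx), so φ'(x) = π*cos(π*x).
Note φ(0) = φ(1) = 0, so the boundary term u·φ vanishes.
LHS = ∫_0^1 u(x) φ'(x) dx = ∫_0^1 (-π*x^2*cos(π*x) + 2*π*x*cos(π*x) + π*cos(π*x)) dx. Term by term:
  ∫_0^1 π*cos(π*x) dx = 0;  ∫_0^1 -π*x^2*cos(π*x) dx = 2/π;  ∫_0^1 2*π*x*cos(π*x) dx = -4/π.
Sum: 0 + 2/π − 4/π = -2/π.
So LHS = -2/π.
∫_0^1 v(x) φ(x) dx = ∫_0^1 (-2*x*sin(π*x) + 2*sin(π*x)) dx. Term by term:
  ∫_0^1 2*sin(π*x) dx = 4/π;  ∫_0^1 -2*x*sin(π*x) dx = -2/π.
Sum: 4/π − 2/π = 2/π.
So RHS = -∫_0^1 v(x) φ(x) dx = -2/π.
LHS = RHS, so the identity holds for this test φ.
Moreover u is smooth here and v(x) = u'(x) = 2 - 2*x pointwise, so the identity holds for every test function. Hence v is the weak derivative of u.


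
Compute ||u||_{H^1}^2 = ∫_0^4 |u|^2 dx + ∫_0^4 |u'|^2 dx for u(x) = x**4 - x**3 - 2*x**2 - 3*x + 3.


||u||_{H^1}^2 = 7923176/315

The H^1 norm (squared) on an interval (0, L) is
  ||u||_{H^1}^2 = ∫_0^L u(x)^2 dx + ∫_0^L u'(x)^2 dx.
Compute u'(x) = 4*x**3 - 3*x**2 - 4*x - 3.
Then u(x)^2 = x**8 - 2*x**7 - 3*x**6 - 2*x**5 + 16*x**4 + 6*x**3 - 3*x**2 - 18*x + 9 and u'(x)^2 = 16*x**6 - 24*x**5 - 23*x**4 + 34*x**2 + 24*x + 9.
Integrate each monomial from 0 to 4 using ∫_0^4 c·x^n dx = c·4^(n+1)/(n+1):
  ∫_0^4 u(x)^2 dx = ∫_0^4 (x^8 - 2*x^7 - 3*x^6 - 2*x^5 + 16*x^4 + 6*x^3 - 3*x^2 - 18*x + 9) dx. Term by term:
    ∫_0^4 x^8 dx = 262144/9;  ∫_0^4 -2*x^7 dx = -16384;  ∫_0^4 -3*x^6 dx = -49152/7;
    ∫_0^4 -2*x^5 dx = -4096/3;  ∫_0^4 16*x^4 dx = 16384/5;  ∫_0^4 6*x^3 dx = 384;
    ∫_0^4 -3*x^2 dx = -64;  ∫_0^4 -18*x dx = -144;  ∫_0^4 9 dx = 36.
  Sum: 262144/9 − 16384 − 49152/7 − 4096/3 + 16384/5 + 384 − 64 − 144 + 36 = 2471132/315.
  ∫_0^4 u'(x)^2 dx = ∫_0^4 (16*x^6 - 24*x^5 - 23*x^4 + 34*x^2 + 24*x + 9) dx. Term by term:
    ∫_0^4 16*x^6 dx = 262144/7;  ∫_0^4 -24*x^5 dx = -16384;  ∫_0^4 -23*x^4 dx = -23552/5;
    ∫_0^4 34*x^2 dx = 2176/3;  ∫_0^4 24*x dx = 192;  ∫_0^4 9 dx = 36.
  Sum: 262144/7 − 16384 − 23552/5 + 2176/3 + 192 + 36 = 1817348/105.
Adding: ||u||_{H^1}^2 = 2471132/315 + 1817348/105 = 7923176/315.


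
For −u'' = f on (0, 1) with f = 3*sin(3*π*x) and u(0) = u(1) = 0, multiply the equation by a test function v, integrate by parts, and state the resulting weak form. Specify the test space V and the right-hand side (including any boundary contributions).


V = H^1_0(0, 1) (so v(0) = v(1) = 0); weak form: ∫_0^1 u'v' dx = ∫_0^1 (3*sin(3*π*x)) v dx for all v ∈ V.

Multiply both sides by a test function v and integrate from 0 to 1:
  ∫_0^1 −u''(x) v(x) dx = ∫_0^1 f(x) v(x) dx.
Integrate the LHS by parts once:
  ∫_0^1 −u'' v dx = −[u'(x) v(x)]_0^1 + ∫_0^1 u'(x) v'(x) dx.
Thus ∫_0^1 u'(x) v'(x) dx = ∫_0^1 f(x) v(x) dx + [u'(x) v(x)]_0^1.
Choose V so that boundary terms are either known or forced to vanish.
u is Dirichlet: u(0) = u(1) = 0. Let V = H^1_0(0, 1); then v(0) = v(1) = 0, and [u' v]_0^1 = 0.
Weak formulation: find u (satisfying any essential BC) such that ∫_0^1 u'(x) v'(x) dx = ∫_0^1 f v dx for all v ∈ V.
Substituting f(x) = 3*sin(3*π*x), the right-hand side is ∫_0^1 (3*sin(3*π*x)) v dx.


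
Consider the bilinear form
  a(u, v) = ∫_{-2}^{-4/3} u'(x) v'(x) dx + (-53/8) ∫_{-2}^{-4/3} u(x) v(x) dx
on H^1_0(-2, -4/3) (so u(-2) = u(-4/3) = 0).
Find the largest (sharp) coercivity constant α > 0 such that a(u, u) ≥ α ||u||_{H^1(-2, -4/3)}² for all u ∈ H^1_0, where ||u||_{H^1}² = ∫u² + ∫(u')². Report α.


α = (-53 + 18*π^2)/(2*(4 + 9*π^2))

Coercivity of a(·,·) on H^1_0(-2, -4/3) means a(u, u) ≥ α ||u||_{H^1}² for every u ∈ H^1_0.
The interval has length L = 2/3, and Poincaré/coercivity depend only on L. Here a(u, u) = ∫(u')² + (-53/8)·∫u².
Here c = -53/8 < 0 with |c| < (π/L)² = 9*π^2/4, so coercivity still holds. The condition a(u,u) ≥ α||u||_{H^1}² reads (1−α)∫(u')² ≥ (α−c)∫u². Any admissible α is ≤ 1 (rapidly oscillating u have ∫u²/∫(u')² → 0), and α = 1 would force 0 ≥ (1−c)∫u², impossible since c < 1; so 1−α > 0. By the sharp Poincaré inequality on H^1_0 of an interval of length L, ∫(u')² ≥ (π/L)²∫u² with equality for the first sine mode sin(π(x−x₀)/L) (x₀ the left endpoint), so the inequality holds for all u iff (1−α)(π/L)² ≥ α − c, i.e. α ≤ ((π/L)² + c)/((π/L)² + 1) = (1 + c(L/π)²)/(1 + (L/π)²). (Direct route, valid since c ≤ 0: Poincaré gives c∫u² ≥ c(L/π)²∫(u')², so a(u,u) ≥ (1 + c(L/π)²)∫(u')², while ||u||_{H^1}² ≤ (1 + (L/π)²)∫(u')²; dividing yields the same α.) With (π/L)² = 9*π^2/4 and c = -53/8, the largest admissible constant is α = ((π/L)² + c)/((π/L)² + 1).
Simplifying, α = (-53 + 18*π^2)/(2*(4 + 9*π^2)).


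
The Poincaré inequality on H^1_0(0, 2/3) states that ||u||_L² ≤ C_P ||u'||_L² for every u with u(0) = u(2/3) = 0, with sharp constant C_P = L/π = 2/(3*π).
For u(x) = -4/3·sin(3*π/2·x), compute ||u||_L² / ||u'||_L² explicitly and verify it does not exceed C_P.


||u||_L² / ||u'||_L² = 2/(3*π) = C_P.

u(x) = -4/3·sin(3*π/2·x), so u'(x) = -2*π*cos(3*π*x/2).
Writing u(x) = A·sin(kπx/L) with A = -4/3 and k = 1, use ∫_0^L sin²(kπx/L) dx = L/2 and ∫_0^L cos²(kπx/L) dx = L/2.
u² = 16/9·sin²(3*π/2·x) and (u')² = 4*π^2·cos²(3*π/2·x), and each of sin², cos² integrates to L/2 = 1/3 over (0, 2/3).
∫_0^2/3 u² dx = 16/27, so ||u||_L² = 4*sqrt(3)/9.
∫_0^2/3 (u')² dx = 4*π^2/3, so ||u'||_L² = 2*sqrt(3)*π/3.
Ratio ||u||_L² / ||u'||_L² = 2/(3*π).
Sharp Poincaré constant on H^1_0(0, 2/3) is C_P = L/π = 2/(3*π), achieved by sin(3*π/2·x).
This is the k = 1 eigenfunction (up to amplitude), so the ratio equals the sharp Poincaré constant exactly.


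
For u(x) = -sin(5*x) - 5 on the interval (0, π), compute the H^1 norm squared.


||u||_{H^1(0,π)}^2 = 4 + 38*π

u'(x) = -5*cos(5*x).
Expand u² and (u')² and integrate term by term on (0, π), using: for integers n ≥ 1, ∫_0^π sin²(nx) dx = ∫_0^π cos²(nx) dx = π/2; for n ≠ n', ∫_0^π sin(nx)sin(n'x) dx = ∫_0^π cos(nx)cos(n'x) dx = 0; and by product-to-sum, ∫_0^π sin(nx)cos(n'x) dx = ½∫_0^π [sin((n+n')x) + sin((n−n')x)] dx, which is 0 when n+n' is even and 2n/(n²−n'²) when n+n' is odd (it need not vanish on (0, π)). For the constant mode: ∫_0^π 1 dx = π, ∫_0^π cos(nx) dx = 0, ∫_0^π sin(nx) dx = (1−(−1)^n)/n.
  u² squared terms: (-5)²·∫1 dx = 25·π = 25*π;  (-1)²·∫sin(5x)² dx = 1·π/2 = π/2.
  u² cross terms: 2·(-5)·(-1)·∫1·sin(5x) dx = 10·(2/5) = 4.
  So ∫_0^π u² dx = 25*π + π/2 + 4 = 4 + 51*π/2.
  (u')² squared terms: (-5)²·∫cos(5x)² dx = 25·π/2 = 25*π/2.
  So ∫_0^π (u')² dx = 25*π/2.
||u||_{H^1}^2 = (4 + 51*π/2) + (25*π/2) = 4 + 38*π.


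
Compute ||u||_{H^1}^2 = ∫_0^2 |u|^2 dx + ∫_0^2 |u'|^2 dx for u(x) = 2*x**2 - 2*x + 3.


||u||_{H^1}^2 = 734/15

The H^1 norm (squared) on an interval (0, L) is
  ||u||_{H^1}^2 = ∫_0^L u(x)^2 dx + ∫_0^L u'(x)^2 dx.
Compute u'(x) = 4*x - 2.
Then u(x)^2 = 4*x**4 - 8*x**3 + 16*x**2 - 12*x + 9 and u'(x)^2 = 16*x**2 - 16*x + 4.
Integrate each monomial from 0 to 2 using ∫_0^2 c·x^n dx = c·2^(n+1)/(n+1):
  ∫_0^2 u(x)^2 dx = ∫_0^2 (4*x^4 - 8*x^3 + 16*x^2 - 12*x + 9) dx. Term by term:
    ∫_0^2 4*x^4 dx = 128/5;  ∫_0^2 -8*x^3 dx = -32;  ∫_0^2 16*x^2 dx = 128/3;
    ∫_0^2 -12*x dx = -24;  ∫_0^2 9 dx = 18.
  Sum: 128/5 − 32 + 128/3 − 24 + 18 = 454/15.
  ∫_0^2 u'(x)^2 dx = ∫_0^2 (16*x^2 - 16*x + 4) dx. Term by term:
    ∫_0^2 16*x^2 dx = 128/3;  ∫_0^2 -16*x dx = -32;  ∫_0^2 4 dx = 8.
  Sum: 128/3 − 32 + 8 = 56/3.
Adding: ||u||_{H^1}^2 = 454/15 + 56/3 = 734/15.


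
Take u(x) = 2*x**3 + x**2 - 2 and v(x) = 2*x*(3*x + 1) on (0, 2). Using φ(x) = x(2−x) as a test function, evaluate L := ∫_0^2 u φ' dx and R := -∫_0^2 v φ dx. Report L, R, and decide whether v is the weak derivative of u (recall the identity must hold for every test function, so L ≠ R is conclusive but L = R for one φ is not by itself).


LHS = -184/15, RHS = -184/15. Yes, v = u' weakly.

u(x) = 2*x**3 + x**2 - 2, classical derivative u'(x) = 6*x**2 + 2*x.
φ(x) = x(2−x), so φ'(x) = 2 - 2*x.
Note φ(0) = φ(2) = 0, so the boundary term u·φ vanishes.
LHS = ∫_0^2 u(x) φ'(x) dx = ∫_0^2 (-4*x^4 + 2*x^3 + 2*x^2 + 4*x - 4) dx. Term by term:
  ∫_0^2 -4*x^4 dx = -128/5;  ∫_0^2 2*x^3 dx = 8;  ∫_0^2 2*x^2 dx = 16/3;
  ∫_0^2 4*x dx = 8;  ∫_0^2 -4 dx = -8.
Sum: -128/5 + 8 + 16/3 + 8 − 8 = -184/15.
So LHS = -184/15.
∫_0^2 v(x) φ(x) dx = ∫_0^2 (-6*x^4 + 10*x^3 + 4*x^2) dx. Term by term:
  ∫_0^2 -6*x^4 dx = -192/5;  ∫_0^2 10*x^3 dx = 40;  ∫_0^2 4*x^2 dx = 32/3.
Sum: -192/5 + 40 + 32/3 = 184/15.
So RHS = -∫_0^2 v(x) φ(x) dx = -184/15.
LHS = RHS, so the identity holds for this test φ.
Moreover u is smooth here and v(x) = u'(x) = 6*x**2 + 2*x pointwise, so the identity holds for every test function. Hence v is the weak derivative of u.


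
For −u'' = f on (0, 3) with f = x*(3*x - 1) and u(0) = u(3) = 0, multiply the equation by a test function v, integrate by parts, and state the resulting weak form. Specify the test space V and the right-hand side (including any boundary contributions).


V = H^1_0(0, 3) (so v(0) = v(3) = 0); weak form: ∫_0^3 u'v' dx = ∫_0^3 (x*(3*x - 1)) v dx for all v ∈ V.

Multiply both sides by a test function v and integrate from 0 to 3:
  ∫_0^3 −u''(x) v(x) dx = ∫_0^3 f(x) v(x) dx.
Integrate the LHS by parts once:
  ∫_0^3 −u'' v dx = −[u'(x) v(x)]_0^3 + ∫_0^3 u'(x) v'(x) dx.
Thus ∫_0^3 u'(x) v'(x) dx = ∫_0^3 f(x) v(x) dx + [u'(x) v(x)]_0^3.
Choose V so that boundary terms are either known or forced to vanish.
u is Dirichlet: u(0) = u(3) = 0. Let V = H^1_0(0, 3); then v(0) = v(3) = 0, and [u' v]_0^3 = 0.
Weak formulation: find u (satisfying any essential BC) such that ∫_0^3 u'(x) v'(x) dx = ∫_0^3 f v dx for all v ∈ V.
Substituting f(x) = x*(3*x - 1), the right-hand side is ∫_0^3 (x*(3*x - 1)) v dx.


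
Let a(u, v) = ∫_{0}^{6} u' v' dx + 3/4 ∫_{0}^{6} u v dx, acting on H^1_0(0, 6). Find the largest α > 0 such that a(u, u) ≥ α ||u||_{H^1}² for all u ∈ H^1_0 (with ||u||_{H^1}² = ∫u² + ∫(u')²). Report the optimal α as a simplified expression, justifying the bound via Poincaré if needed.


α = (π^2 + 27)/(π^2 + 36)

Coercivity of a(·,·) on H^1_0(0, 6) means a(u, u) ≥ α ||u||_{H^1}² for every u ∈ H^1_0.
The interval has length L = 6, and Poincaré/coercivity depend only on L. Here a(u, u) = ∫(u')² + (3/4)·∫u².
Here 0 < c = 3/4 < 1. The condition a(u,u) ≥ α||u||_{H^1}² reads (1−α)∫(u')² ≥ (α−c)∫u². Any admissible α is ≤ 1 (rapidly oscillating u have ∫u²/∫(u')² → 0), and α = 1 would force 0 ≥ (1−c)∫u², impossible since c < 1; so 1−α > 0. By the sharp Poincaré inequality on H^1_0 of an interval of length L, ∫(u')² ≥ (π/L)²∫u² with equality for the first sine mode sin(π(x−x₀)/L) (x₀ the left endpoint), so the inequality holds for all u iff (1−α)(π/L)² ≥ α − c, i.e. α ≤ ((π/L)² + c)/((π/L)² + 1) = (1 + c(L/π)²)/(1 + (L/π)²). With (π/L)² = π^2/36 and c = 3/4, the largest admissible constant is α = ((π/L)² + c)/((π/L)² + 1).
Simplifying, α = (π^2 + 27)/(π^2 + 36).


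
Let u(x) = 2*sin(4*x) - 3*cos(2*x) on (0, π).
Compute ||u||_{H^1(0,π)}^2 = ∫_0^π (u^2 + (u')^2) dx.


||u||_{H^1(0,π)}^2 = 113*π/2

u'(x) = 6*sin(2*x) + 8*cos(4*x).
Expand u² and (u')² and integrate term by term on (0, π), using: for integers n ≥ 1, ∫_0^π sin²(nx) dx = ∫_0^π cos²(nx) dx = π/2; for n ≠ n', ∫_0^π sin(nx)sin(n'x) dx = ∫_0^π cos(nx)cos(n'x) dx = 0; and by product-to-sum, ∫_0^π sin(nx)cos(n'x) dx = ½∫_0^π [sin((n+n')x) + sin((n−n')x)] dx, which is 0 when n+n' is even and 2n/(n²−n'²) when n+n' is odd (it need not vanish on (0, π)).
  u² squared terms: (-3)²·∫cos(2x)² dx = 9·π/2 = 9*π/2;  (2)²·∫sin(4x)² dx = 4·π/2 = 2*π.
  u² cross terms: 2·(-3)·(2)·∫cos(2x)·sin(4x) dx = -12·(0) = 0.
  So ∫_0^π u² dx = 9*π/2 + 2*π + 0 = 13*π/2.
  (u')² squared terms: (6)²·∫sin(2x)² dx = 36·π/2 = 18*π;  (8)²·∫cos(4x)² dx = 64·π/2 = 32*π.
  (u')² cross terms: 2·(6)·(8)·∫sin(2x)·cos(4x) dx = 96·(0) = 0.
  So ∫_0^π (u')² dx = 18*π + 32*π + 0 = 50*π.
||u||_{H^1}^2 = (13*π/2) + (50*π) = 113*π/2.


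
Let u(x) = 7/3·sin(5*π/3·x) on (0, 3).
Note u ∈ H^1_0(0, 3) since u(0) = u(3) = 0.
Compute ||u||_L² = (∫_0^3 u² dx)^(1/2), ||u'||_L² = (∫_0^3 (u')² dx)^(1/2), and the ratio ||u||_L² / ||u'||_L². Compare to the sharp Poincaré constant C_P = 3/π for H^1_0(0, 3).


||u||_L² / ||u'||_L² = 3/(5*π) < C_P = 3/π.

u(x) = 7/3·sin(5*π/3·x), so u'(x) = 35*π*cos(5*π*x/3)/9.
Writing u(x) = A·sin(kπx/L) with A = 7/3 and k = 5, use ∫_0^L sin²(kπx/L) dx = L/2 and ∫_0^L cos²(kπx/L) dx = L/2.
u² = 49/9·sin²(5*π/3·x) and (u')² = 1225*π^2/81·cos²(5*π/3·x), and each of sin², cos² integrates to L/2 = 3/2 over (0, 3).
∫_0^3 u² dx = 49/6, so ||u||_L² = 7*sqrt(6)/6.
∫_0^3 (u')² dx = 1225*π^2/54, so ||u'||_L² = 35*sqrt(6)*π/18.
Ratio ||u||_L² / ||u'||_L² = 3/(5*π).
Sharp Poincaré constant on H^1_0(0, 3) is C_P = L/π = 3/π, achieved by sin(π/3·x).
This is the k = 5 harmonic; the ratio L/(kπ) is strictly less than C_P = L/π, consistent with the sharp inequality ||u||_L² ≤ C_P ||u'||_L².


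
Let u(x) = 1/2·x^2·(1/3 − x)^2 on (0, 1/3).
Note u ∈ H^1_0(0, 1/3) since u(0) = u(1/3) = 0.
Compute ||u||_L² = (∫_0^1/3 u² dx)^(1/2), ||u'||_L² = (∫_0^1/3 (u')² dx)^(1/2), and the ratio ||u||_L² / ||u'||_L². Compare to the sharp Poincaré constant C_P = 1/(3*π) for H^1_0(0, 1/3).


||u||_L² / ||u'||_L² = sqrt(3)/18 < C_P = 1/(3*π).

u(x) = 1/2·x^2·(1/3 − x)^2, so u'(x) = x*(2*x^2 - x + 1/9).
u(x) = 1/2·x^2·(1/3 − x)^2 vanishes at x = 0 and x = 1/3, so u ∈ H^1_0(0, 1/3). Differentiate via the product rule and integrate the resulting polynomials term by term.
  ∫_0^1/3 u² dx = ∫_0^1/3 (x^8/4 - x^7/3 + x^6/6 - x^5/27 + x^4/324) dx. Term by term:
    ∫_0^1/3 x^8/4 dx = 1/708588;  ∫_0^1/3 -x^7/3 dx = -1/157464;  ∫_0^1/3 x^6/6 dx = 1/91854;
    ∫_0^1/3 -x^5/27 dx = -1/118098;  ∫_0^1/3 x^4/324 dx = 1/393660.
  Sum: 1/708588 − 1/157464 + 1/91854 − 1/118098 + 1/393660 = 1/49601160.
  ∫_0^1/3 (u')² dx = ∫_0^1/3 (4*x^6 - 4*x^5 + 13*x^4/9 - 2*x^3/9 + x^2/81) dx. Term by term:
    ∫_0^1/3 4*x^6 dx = 4/15309;  ∫_0^1/3 -4*x^5 dx = -2/2187;  ∫_0^1/3 13*x^4/9 dx = 13/10935;
    ∫_0^1/3 -2*x^3/9 dx = -1/1458;  ∫_0^1/3 x^2/81 dx = 1/6561.
  Sum: 4/15309 − 2/2187 + 13/10935 − 1/1458 + 1/6561 = 1/459270.
∫_0^1/3 u² dx = 1/49601160, so ||u||_L² = sqrt(210)/102060.
∫_0^1/3 (u')² dx = 1/459270, so ||u'||_L² = sqrt(70)/5670.
Ratio ||u||_L² / ||u'||_L² = sqrt(3)/18.
Sharp Poincaré constant on H^1_0(0, 1/3) is C_P = L/π = 1/(3*π), achieved by sin(3*π·x).
A polynomial bump cannot attain the sharp Poincaré constant (only the first sine eigenfunction does), so the ratio is strictly less than C_P, consistent with ||u||_L² ≤ C_P ||u'||_L².


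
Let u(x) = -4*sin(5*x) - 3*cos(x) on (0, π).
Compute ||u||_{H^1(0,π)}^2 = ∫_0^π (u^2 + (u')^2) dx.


||u||_{H^1(0,π)}^2 = 217*π

u'(x) = 3*sin(x) - 20*cos(5*x).
Expand u² and (u')² and integrate term by term on (0, π), using: for integers n ≥ 1, ∫_0^π sin²(nx) dx = ∫_0^π cos²(nx) dx = π/2; for n ≠ n', ∫_0^π sin(nx)sin(n'x) dx = ∫_0^π cos(nx)cos(n'x) dx = 0; and by product-to-sum, ∫_0^π sin(nx)cos(n'x) dx = ½∫_0^π [sin((n+n')x) + sin((n−n')x)] dx, which is 0 when n+n' is even and 2n/(n²−n'²) when n+n' is odd (it need not vanish on (0, π)).
  u² squared terms: (-4)²·∫sin(5x)² dx = 16·π/2 = 8*π;  (-3)²·∫cos(x)² dx = 9·π/2 = 9*π/2.
  u² cross terms: 2·(-4)·(-3)·∫sin(5x)·cos(x) dx = 24·(0) = 0.
  So ∫_0^π u² dx = 8*π + 9*π/2 + 0 = 25*π/2.
  (u')² squared terms: (-20)²·∫cos(5x)² dx = 400·π/2 = 200*π;  (3)²·∫sin(x)² dx = 9·π/2 = 9*π/2.
  (u')² cross terms: 2·(-20)·(3)·∫cos(5x)·sin(x) dx = -120·(0) = 0.
  So ∫_0^π (u')² dx = 200*π + 9*π/2 + 0 = 409*π/2.
||u||_{H^1}^2 = (25*π/2) + (409*π/2) = 217*π.


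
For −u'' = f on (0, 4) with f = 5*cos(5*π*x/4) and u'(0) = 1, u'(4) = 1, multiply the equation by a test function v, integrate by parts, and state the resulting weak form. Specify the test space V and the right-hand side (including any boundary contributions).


V = H^1(0, 4) (v unrestricted at boundary; u is determined up to an additive constant); weak form: ∫_0^4 u'v' dx = ∫_0^4 (5*cos(5*π*x/4)) v dx + v(4) − v(0) for all v ∈ V.

Multiply both sides by a test function v and integrate from 0 to 4:
  ∫_0^4 −u''(x) v(x) dx = ∫_0^4 f(x) v(x) dx.
Integrate the LHS by parts once:
  ∫_0^4 −u'' v dx = −[u'(x) v(x)]_0^4 + ∫_0^4 u'(x) v'(x) dx.
Thus ∫_0^4 u'(x) v'(x) dx = ∫_0^4 f(x) v(x) dx + [u'(x) v(x)]_0^4.
Choose V so that boundary terms are either known or forced to vanish.
u has inhomogeneous Neumann u'(0) = 1, u'(4) = 1. [u' v]_0^4 = (1)·v(4) − (1)·v(0) = v(4) − v(0). Take V = H^1(0, 4); boundary term becomes part of RHS.
Weak formulation: find u (satisfying any essential BC) such that ∫_0^4 u'(x) v'(x) dx = ∫_0^4 f v dx + v(4) − v(0) for all v ∈ V (Neumann data are natural BCs: they enter the RHS as boundary terms).
Substituting f(x) = 5*cos(5*π*x/4), the right-hand side is ∫_0^4 (5*cos(5*π*x/4)) v dx + v(4) − v(0).
Compatibility check (pure Neumann): taking v ≡ 1 ∈ V gives 0 = ∫_0^4 f dx + (1) − (1), i.e. ∫_0^4 f dx must equal u'(0) − u'(4) = 0. Indeed ∫_0^4 (5*cos(5*π*x/4)) dx = 0, so the data are compatible. The solution is then unique only up to an additive constant (fix it e.g. by requiring ∫_0^4 u dx = 0).


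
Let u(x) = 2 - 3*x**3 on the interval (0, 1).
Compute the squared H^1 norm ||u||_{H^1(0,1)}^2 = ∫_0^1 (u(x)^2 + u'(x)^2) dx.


||u||_{H^1}^2 = 647/35

The H^1 norm (squared) on an interval (0, L) is
  ||u||_{H^1}^2 = ∫_0^L u(x)^2 dx + ∫_0^L u'(x)^2 dx.
Compute u'(x) = -9*x**2.
Then u(x)^2 = 9*x**6 - 12*x**3 + 4 and u'(x)^2 = 81*x**4.
Integrate each monomial from 0 to 1 using ∫_0^1 c·x^n dx = c·1^(n+1)/(n+1):
  ∫_0^1 u(x)^2 dx = ∫_0^1 (9*x^6 - 12*x^3 + 4) dx. Term by term:
    ∫_0^1 9*x^6 dx = 9/7;  ∫_0^1 -12*x^3 dx = -3;  ∫_0^1 4 dx = 4.
  Sum: 9/7 − 3 + 4 = 16/7.
  ∫_0^1 u'(x)^2 dx = ∫_0^1 (81*x^4) dx. Term by term:
    ∫_0^1 81*x^4 dx = 81/5.
Adding: ||u||_{H^1}^2 = 16/7 + 81/5 = 647/35.


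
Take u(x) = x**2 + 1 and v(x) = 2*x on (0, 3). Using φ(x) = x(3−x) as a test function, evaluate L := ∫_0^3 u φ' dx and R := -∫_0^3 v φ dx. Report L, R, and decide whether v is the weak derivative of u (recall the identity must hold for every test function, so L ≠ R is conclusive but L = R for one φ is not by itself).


LHS = -27/2, RHS = -27/2. Yes, v = u' weakly.

u(x) = x**2 + 1, classical derivative u'(x) = 2*x.
φ(x) = x(3−x), so φ'(x) = 3 - 2*x.
Note φ(0) = φ(3) = 0, so the boundary term u·φ vanishes.
LHS = ∫_0^3 u(x) φ'(x) dx = ∫_0^3 (-2*x^3 + 3*x^2 - 2*x + 3) dx. Term by term:
  ∫_0^3 -2*x^3 dx = -81/2;  ∫_0^3 3*x^2 dx = 27;  ∫_0^3 -2*x dx = -9;
  ∫_0^3 3 dx = 9.
Sum: -81/2 + 27 − 9 + 9 = -27/2.
So LHS = -27/2.
∫_0^3 v(x) φ(x) dx = ∫_0^3 (-2*x^3 + 6*x^2) dx. Term by term:
  ∫_0^3 -2*x^3 dx = -81/2;  ∫_0^3 6*x^2 dx = 54.
Sum: -81/2 + 54 = 27/2.
So RHS = -∫_0^3 v(x) φ(x) dx = -27/2.
LHS = RHS, so the identity holds for this test φ.
Moreover u is smooth here and v(x) = u'(x) = 2*x pointwise, so the identity holds for every test function. Hence v is the weak derivative of u.


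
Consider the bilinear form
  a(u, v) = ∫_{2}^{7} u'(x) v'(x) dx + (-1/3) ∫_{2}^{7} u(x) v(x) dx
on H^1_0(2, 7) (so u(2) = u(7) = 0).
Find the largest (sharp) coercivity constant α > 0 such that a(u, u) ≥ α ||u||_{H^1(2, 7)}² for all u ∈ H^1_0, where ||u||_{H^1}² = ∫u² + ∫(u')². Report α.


α = (-25/3 + π^2)/(π^2 + 25)

Coercivity of a(·,·) on H^1_0(2, 7) means a(u, u) ≥ α ||u||_{H^1}² for every u ∈ H^1_0.
The interval has length L = 5, and Poincaré/coercivity depend only on L. Here a(u, u) = ∫(u')² + (-1/3)·∫u².
Here c = -1/3 < 0 with |c| < (π/L)² = π^2/25, so coercivity still holds. The condition a(u,u) ≥ α||u||_{H^1}² reads (1−α)∫(u')² ≥ (α−c)∫u². Any admissible α is ≤ 1 (rapidly oscillating u have ∫u²/∫(u')² → 0), and α = 1 would force 0 ≥ (1−c)∫u², impossible since c < 1; so 1−α > 0. By the sharp Poincaré inequality on H^1_0 of an interval of length L, ∫(u')² ≥ (π/L)²∫u² with equality for the first sine mode sin(π(x−x₀)/L) (x₀ the left endpoint), so the inequality holds for all u iff (1−α)(π/L)² ≥ α − c, i.e. α ≤ ((π/L)² + c)/((π/L)² + 1) = (1 + c(L/π)²)/(1 + (L/π)²). (Direct route, valid since c ≤ 0: Poincaré gives c∫u² ≥ c(L/π)²∫(u')², so a(u,u) ≥ (1 + c(L/π)²)∫(u')², while ||u||_{H^1}² ≤ (1 + (L/π)²)∫(u')²; dividing yields the same α.) With (π/L)² = π^2/25 and c = -1/3, the largest admissible constant is α = ((π/L)² + c)/((π/L)² + 1).
Simplifying, α = (-25/3 + π^2)/(π^2 + 25).


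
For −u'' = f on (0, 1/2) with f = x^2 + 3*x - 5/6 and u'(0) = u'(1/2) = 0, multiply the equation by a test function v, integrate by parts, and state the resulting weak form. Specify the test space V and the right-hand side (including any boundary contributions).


V = H^1(0, 1/2) (no boundary constraint on v; u is determined up to an additive constant); weak form: ∫_0^1/2 u'v' dx = ∫_0^1/2 (x^2 + 3*x - 5/6) v dx for all v ∈ V.

Multiply both sides by a test function v and integrate from 0 to 1/2:
  ∫_0^1/2 −u''(x) v(x) dx = ∫_0^1/2 f(x) v(x) dx.
Integrate the LHS by parts once:
  ∫_0^1/2 −u'' v dx = −[u'(x) v(x)]_0^1/2 + ∫_0^1/2 u'(x) v'(x) dx.
Thus ∫_0^1/2 u'(x) v'(x) dx = ∫_0^1/2 f(x) v(x) dx + [u'(x) v(x)]_0^1/2.
Choose V so that boundary terms are either known or forced to vanish.
u has homogeneous Neumann: u'(0) = u'(1/2) = 0. So [u' v]_0^1/2 = 0·v(1/2) − 0·v(0) = 0 for any v; take V = H^1(0, 1/2).
Weak formulation: find u (satisfying any essential BC) such that ∫_0^1/2 u'(x) v'(x) dx = ∫_0^1/2 f v dx for all v ∈ V (homogeneous Neumann, so boundary terms vanish).
Substituting f(x) = x^2 + 3*x - 5/6, the right-hand side is ∫_0^1/2 (x^2 + 3*x - 5/6) v dx.
Compatibility check (pure Neumann): taking v ≡ 1 ∈ V gives 0 = ∫_0^1/2 f dx + (0) − (0), i.e. ∫_0^1/2 f dx must equal u'(0) − u'(1/2) = 0. Indeed ∫_0^1/2 (x^2 + 3*x - 5/6) dx = 0, so the data are compatible. The solution is then unique only up to an additive constant (fix it e.g. by requiring ∫_0^1/2 u dx = 0).


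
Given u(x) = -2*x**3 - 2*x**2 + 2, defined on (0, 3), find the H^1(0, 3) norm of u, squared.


||u||_{H^1}^2 = 35418/7

The H^1 norm (squared) on an interval (0, L) is
  ||u||_{H^1}^2 = ∫_0^L u(x)^2 dx + ∫_0^L u'(x)^2 dx.
Compute u'(x) = -6*x**2 - 4*x.
Then u(x)^2 = 4*x**6 + 8*x**5 + 4*x**4 - 8*x**3 - 8*x**2 + 4 and u'(x)^2 = 36*x**4 + 48*x**3 + 16*x**2.
Integrate each monomial from 0 to 3 using ∫_0^3 c·x^n dx = c·3^(n+1)/(n+1):
  ∫_0^3 u(x)^2 dx = ∫_0^3 (4*x^6 + 8*x^5 + 4*x^4 - 8*x^3 - 8*x^2 + 4) dx. Term by term:
    ∫_0^3 4*x^6 dx = 8748/7;  ∫_0^3 8*x^5 dx = 972;  ∫_0^3 4*x^4 dx = 972/5;
    ∫_0^3 -8*x^3 dx = -162;  ∫_0^3 -8*x^2 dx = -72;  ∫_0^3 4 dx = 12.
  Sum: 8748/7 + 972 + 972/5 − 162 − 72 + 12 = 76794/35.
  ∫_0^3 u'(x)^2 dx = ∫_0^3 (36*x^4 + 48*x^3 + 16*x^2) dx. Term by term:
    ∫_0^3 36*x^4 dx = 8748/5;  ∫_0^3 48*x^3 dx = 972;  ∫_0^3 16*x^2 dx = 144.
  Sum: 8748/5 + 972 + 144 = 14328/5.
Adding: ||u||_{H^1}^2 = 76794/35 + 14328/5 = 35418/7.


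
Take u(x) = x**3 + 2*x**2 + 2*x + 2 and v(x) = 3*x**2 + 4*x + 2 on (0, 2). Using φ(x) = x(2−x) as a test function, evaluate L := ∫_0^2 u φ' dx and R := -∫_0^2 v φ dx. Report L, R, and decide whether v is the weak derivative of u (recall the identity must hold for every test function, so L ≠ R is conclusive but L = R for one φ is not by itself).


LHS = -64/5, RHS = -64/5. Yes, v = u' weakly.

u(x) = x**3 + 2*x**2 + 2*x + 2, classical derivative u'(x) = 3*x**2 + 4*x + 2.
φ(x) = x(2−x), so φ'(x) = 2 - 2*x.
Note φ(0) = φ(2) = 0, so the boundary term u·φ vanishes.
LHS = ∫_0^2 u(x) φ'(x) dx = ∫_0^2 (-2*x^4 - 2*x^3 + 4) dx. Term by term:
  ∫_0^2 -2*x^4 dx = -64/5;  ∫_0^2 -2*x^3 dx = -8;  ∫_0^2 4 dx = 8.
Sum: -64/5 − 8 + 8 = -64/5.
So LHS = -64/5.
∫_0^2 v(x) φ(x) dx = ∫_0^2 (-3*x^4 + 2*x^3 + 6*x^2 + 4*x) dx. Term by term:
  ∫_0^2 -3*x^4 dx = -96/5;  ∫_0^2 2*x^3 dx = 8;  ∫_0^2 6*x^2 dx = 16;
  ∫_0^2 4*x dx = 8.
Sum: -96/5 + 8 + 16 + 8 = 64/5.
So RHS = -∫_0^2 v(x) φ(x) dx = -64/5.
LHS = RHS, so the identity holds for this test φ.
Moreover u is smooth here and v(x) = u'(x) = 3*x**2 + 4*x + 2 pointwise, so the identity holds for every test function. Hence v is the weak derivative of u.


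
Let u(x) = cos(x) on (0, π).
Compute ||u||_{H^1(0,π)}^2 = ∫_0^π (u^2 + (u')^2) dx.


||u||_{H^1(0,π)}^2 = π

u'(x) = -sin(x).
Expand u² and (u')² and integrate term by term on (0, π), using: for integers n ≥ 1, ∫_0^π sin²(nx) dx = ∫_0^π cos²(nx) dx = π/2; for n ≠ n', ∫_0^π sin(nx)sin(n'x) dx = ∫_0^π cos(nx)cos(n'x) dx = 0; and by product-to-sum, ∫_0^π sin(nx)cos(n'x) dx = ½∫_0^π [sin((n+n')x) + sin((n−n')x)] dx, which is 0 when n+n' is even and 2n/(n²−n'²) when n+n' is odd (it need not vanish on (0, π)).
  u² squared terms: (1)²·∫cos(x)² dx = 1·π/2 = π/2.
  So ∫_0^π u² dx = π/2.
  (u')² squared terms: (-1)²·∫sin(x)² dx = 1·π/2 = π/2.
  So ∫_0^π (u')² dx = π/2.
||u||_{H^1}^2 = (π/2) + (π/2) = π.


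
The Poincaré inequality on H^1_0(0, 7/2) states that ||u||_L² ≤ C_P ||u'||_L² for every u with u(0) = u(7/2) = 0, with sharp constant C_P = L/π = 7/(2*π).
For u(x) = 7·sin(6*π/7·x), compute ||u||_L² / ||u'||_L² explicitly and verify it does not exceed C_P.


||u||_L² / ||u'||_L² = 7/(6*π) < C_P = 7/(2*π).

u(x) = 7·sin(6*π/7·x), so u'(x) = 6*π*cos(6*π*x/7).
Writing u(x) = A·sin(kπx/L) with A = 7 and k = 3, use ∫_0^L sin²(kπx/L) dx = L/2 and ∫_0^L cos²(kπx/L) dx = L/2.
u² = 49·sin²(6*π/7·x) and (u')² = 36*π^2·cos²(6*π/7·x), and each of sin², cos² integrates to L/2 = 7/4 over (0, 7/2).
∫_0^7/2 u² dx = 343/4, so ||u||_L² = 7*sqrt(7)/2.
∫_0^7/2 (u')² dx = 63*π^2, so ||u'||_L² = 3*sqrt(7)*π.
Ratio ||u||_L² / ||u'||_L² = 7/(6*π).
Sharp Poincaré constant on H^1_0(0, 7/2) is C_P = L/π = 7/(2*π), achieved by sin(2*π/7·x).
This is the k = 3 harmonic; the ratio L/(kπ) is strictly less than C_P = L/π, consistent with the sharp inequality ||u||_L² ≤ C_P ||u'||_L².


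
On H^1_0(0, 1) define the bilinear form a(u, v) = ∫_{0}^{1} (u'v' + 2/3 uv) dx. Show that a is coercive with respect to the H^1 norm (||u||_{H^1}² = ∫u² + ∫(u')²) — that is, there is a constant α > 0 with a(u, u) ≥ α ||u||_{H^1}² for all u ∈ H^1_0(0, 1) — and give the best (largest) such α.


α = (2/3 + π^2)/(1 + π^2)

Coercivity of a(·,·) on H^1_0(0, 1) means a(u, u) ≥ α ||u||_{H^1}² for every u ∈ H^1_0.
The interval has length L = 1, and Poincaré/coercivity depend only on L. Here a(u, u) = ∫(u')² + (2/3)·∫u².
Here 0 < c = 2/3 < 1. The condition a(u,u) ≥ α||u||_{H^1}² reads (1−α)∫(u')² ≥ (α−c)∫u². Any admissible α is ≤ 1 (rapidly oscillating u have ∫u²/∫(u')² → 0), and α = 1 would force 0 ≥ (1−c)∫u², impossible since c < 1; so 1−α > 0. By the sharp Poincaré inequality on H^1_0 of an interval of length L, ∫(u')² ≥ (π/L)²∫u² with equality for the first sine mode sin(π(x−x₀)/L) (x₀ the left endpoint), so the inequality holds for all u iff (1−α)(π/L)² ≥ α − c, i.e. α ≤ ((π/L)² + c)/((π/L)² + 1) = (1 + c(L/π)²)/(1 + (L/π)²). With (π/L)² = π^2 and c = 2/3, the largest admissible constant is α = ((π/L)² + c)/((π/L)² + 1).
Simplifying, α = (2/3 + π^2)/(1 + π^2).


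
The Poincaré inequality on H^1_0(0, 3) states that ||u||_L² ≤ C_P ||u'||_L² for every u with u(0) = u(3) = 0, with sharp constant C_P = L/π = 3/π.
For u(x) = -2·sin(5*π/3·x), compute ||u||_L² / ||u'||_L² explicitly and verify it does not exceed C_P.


||u||_L² / ||u'||_L² = 3/(5*π) < C_P = 3/π.

u(x) = -2·sin(5*π/3·x), so u'(x) = -10*π*cos(5*π*x/3)/3.
Writing u(x) = A·sin(kπx/L) with A = -2 and k = 5, use ∫_0^L sin²(kπx/L) dx = L/2 and ∫_0^L cos²(kπx/L) dx = L/2.
u² = 4·sin²(5*π/3·x) and (u')² = 100*π^2/9·cos²(5*π/3·x), and each of sin², cos² integrates to L/2 = 3/2 over (0, 3).
∫_0^3 u² dx = 6, so ||u||_L² = sqrt(6).
∫_0^3 (u')² dx = 50*π^2/3, so ||u'||_L² = 5*sqrt(6)*π/3.
Ratio ||u||_L² / ||u'||_L² = 3/(5*π).
Sharp Poincaré constant on H^1_0(0, 3) is C_P = L/π = 3/π, achieved by sin(π/3·x).
This is the k = 5 harmonic; the ratio L/(kπ) is strictly less than C_P = L/π, consistent with the sharp inequality ||u||_L² ≤ C_P ||u'||_L².


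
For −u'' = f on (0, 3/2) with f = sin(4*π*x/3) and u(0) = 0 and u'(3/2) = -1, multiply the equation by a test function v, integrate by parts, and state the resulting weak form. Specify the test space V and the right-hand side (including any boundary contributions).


V = {v ∈ H^1(0, 3/2) : v(0) = 0} (test functions vanish at x = 0 where u is specified); weak form: ∫_0^3/2 u'v' dx = ∫_0^3/2 (sin(4*π*x/3)) v dx − v(3/2) for all v ∈ V.

Multiply both sides by a test function v and integrate from 0 to 3/2:
  ∫_0^3/2 −u''(x) v(x) dx = ∫_0^3/2 f(x) v(x) dx.
Integrate the LHS by parts once:
  ∫_0^3/2 −u'' v dx = −[u'(x) v(x)]_0^3/2 + ∫_0^3/2 u'(x) v'(x) dx.
Thus ∫_0^3/2 u'(x) v'(x) dx = ∫_0^3/2 f(x) v(x) dx + [u'(x) v(x)]_0^3/2.
Choose V so that boundary terms are either known or forced to vanish.
Mixed BC: u(0) = 0 (Dirichlet) and u'(3/2) = -1 (Neumann). Define V = {v ∈ H^1(0, 3/2) : v(0) = 0}. Then [u' v]_0^3/2 = u'(3/2)·v(3/2) − u'(0)·0 = − v(3/2).
Weak formulation: find u (satisfying any essential BC) such that ∫_0^3/2 u'(x) v'(x) dx = ∫_0^3/2 f v dx − v(3/2) for all v ∈ V (Dirichlet at 0 absorbed into V; Neumann datum at x = 3/2 contributes the boundary term).
Substituting f(x) = sin(4*π*x/3), the right-hand side is ∫_0^3/2 (sin(4*π*x/3)) v dx − v(3/2).


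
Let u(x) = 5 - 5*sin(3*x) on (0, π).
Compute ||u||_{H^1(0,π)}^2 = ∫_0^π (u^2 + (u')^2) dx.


||u||_{H^1(0,π)}^2 = -100/3 + 150*π

u'(x) = -15*cos(3*x).
Expand u² and (u')² and integrate term by term on (0, π), using: for integers n ≥ 1, ∫_0^π sin²(nx) dx = ∫_0^π cos²(nx) dx = π/2; for n ≠ n', ∫_0^π sin(nx)sin(n'x) dx = ∫_0^π cos(nx)cos(n'x) dx = 0; and by product-to-sum, ∫_0^π sin(nx)cos(n'x) dx = ½∫_0^π [sin((n+n')x) + sin((n−n')x)] dx, which is 0 when n+n' is even and 2n/(n²−n'²) when n+n' is odd (it need not vanish on (0, π)). For the constant mode: ∫_0^π 1 dx = π, ∫_0^π cos(nx) dx = 0, ∫_0^π sin(nx) dx = (1−(−1)^n)/n.
  u² squared terms: (5)²·∫1 dx = 25·π = 25*π;  (-5)²·∫sin(3x)² dx = 25·π/2 = 25*π/2.
  u² cross terms: 2·(5)·(-5)·∫1·sin(3x) dx = -50·(2/3) = -100/3.
  So ∫_0^π u² dx = 25*π + 25*π/2 − 100/3 = -100/3 + 75*π/2.
  (u')² squared terms: (-15)²·∫cos(3x)² dx = 225·π/2 = 225*π/2.
  So ∫_0^π (u')² dx = 225*π/2.
||u||_{H^1}^2 = (-100/3 + 75*π/2) + (225*π/2) = -100/3 + 150*π.


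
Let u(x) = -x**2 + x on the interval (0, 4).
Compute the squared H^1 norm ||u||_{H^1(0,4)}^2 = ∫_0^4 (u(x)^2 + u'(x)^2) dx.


||u||_{H^1}^2 = 2332/15

The H^1 norm (squared) on an interval (0, L) is
  ||u||_{H^1}^2 = ∫_0^L u(x)^2 dx + ∫_0^L u'(x)^2 dx.
Compute u'(x) = 1 - 2*x.
Then u(x)^2 = x**4 - 2*x**3 + x**2 and u'(x)^2 = 4*x**2 - 4*x + 1.
Integrate each monomial from 0 to 4 using ∫_0^4 c·x^n dx = c·4^(n+1)/(n+1):
  ∫_0^4 u(x)^2 dx = ∫_0^4 (x^4 - 2*x^3 + x^2) dx. Term by term:
    ∫_0^4 x^4 dx = 1024/5;  ∫_0^4 -2*x^3 dx = -128;  ∫_0^4 x^2 dx = 64/3.
  Sum: 1024/5 − 128 + 64/3 = 1472/15.
  ∫_0^4 u'(x)^2 dx = ∫_0^4 (4*x^2 - 4*x + 1) dx. Term by term:
    ∫_0^4 4*x^2 dx = 256/3;  ∫_0^4 -4*x dx = -32;  ∫_0^4 1 dx = 4.
  Sum: 256/3 − 32 + 4 = 172/3.
Adding: ||u||_{H^1}^2 = 1472/15 + 172/3 = 2332/15.


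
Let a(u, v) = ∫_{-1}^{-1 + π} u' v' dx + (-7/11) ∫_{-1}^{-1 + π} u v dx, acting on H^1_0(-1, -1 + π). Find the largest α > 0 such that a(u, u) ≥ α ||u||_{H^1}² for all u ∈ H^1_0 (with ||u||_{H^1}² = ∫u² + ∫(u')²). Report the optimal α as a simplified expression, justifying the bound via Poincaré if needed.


α = 2/11

Coercivity of a(·,·) on H^1_0(-1, -1 + π) means a(u, u) ≥ α ||u||_{H^1}² for every u ∈ H^1_0.
The interval has length L = π, and Poincaré/coercivity depend only on L. Here a(u, u) = ∫(u')² + (-7/11)·∫u².
Here c = -7/11 < 0 with |c| < (π/L)² = 1, so coercivity still holds. The condition a(u,u) ≥ α||u||_{H^1}² reads (1−α)∫(u')² ≥ (α−c)∫u². Any admissible α is ≤ 1 (rapidly oscillating u have ∫u²/∫(u')² → 0), and α = 1 would force 0 ≥ (1−c)∫u², impossible since c < 1; so 1−α > 0. By the sharp Poincaré inequality on H^1_0 of an interval of length L, ∫(u')² ≥ (π/L)²∫u² with equality for the first sine mode sin(π(x−x₀)/L) (x₀ the left endpoint), so the inequality holds for all u iff (1−α)(π/L)² ≥ α − c, i.e. α ≤ ((π/L)² + c)/((π/L)² + 1) = (1 + c(L/π)²)/(1 + (L/π)²). (Direct route, valid since c ≤ 0: Poincaré gives c∫u² ≥ c(L/π)²∫(u')², so a(u,u) ≥ (1 + c(L/π)²)∫(u')², while ||u||_{H^1}² ≤ (1 + (L/π)²)∫(u')²; dividing yields the same α.) With (π/L)² = 1 and c = -7/11, the largest admissible constant is α = ((π/L)² + c)/((π/L)² + 1).
Simplifying, α = 2/11.


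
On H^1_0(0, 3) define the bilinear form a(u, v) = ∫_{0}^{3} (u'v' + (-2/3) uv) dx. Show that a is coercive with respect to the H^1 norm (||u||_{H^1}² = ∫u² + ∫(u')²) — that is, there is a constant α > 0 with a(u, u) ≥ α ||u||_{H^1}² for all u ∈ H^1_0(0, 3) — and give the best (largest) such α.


α = (-6 + π^2)/(9 + π^2)

Coercivity of a(·,·) on H^1_0(0, 3) means a(u, u) ≥ α ||u||_{H^1}² for every u ∈ H^1_0.
The interval has length L = 3, and Poincaré/coercivity depend only on L. Here a(u, u) = ∫(u')² + (-2/3)·∫u².
Here c = -2/3 < 0 with |c| < (π/L)² = π^2/9, so coercivity still holds. The condition a(u,u) ≥ α||u||_{H^1}² reads (1−α)∫(u')² ≥ (α−c)∫u². Any admissible α is ≤ 1 (rapidly oscillating u have ∫u²/∫(u')² → 0), and α = 1 would force 0 ≥ (1−c)∫u², impossible since c < 1; so 1−α > 0. By the sharp Poincaré inequality on H^1_0 of an interval of length L, ∫(u')² ≥ (π/L)²∫u² with equality for the first sine mode sin(π(x−x₀)/L) (x₀ the left endpoint), so the inequality holds for all u iff (1−α)(π/L)² ≥ α − c, i.e. α ≤ ((π/L)² + c)/((π/L)² + 1) = (1 + c(L/π)²)/(1 + (L/π)²). (Direct route, valid since c ≤ 0: Poincaré gives c∫u² ≥ c(L/π)²∫(u')², so a(u,u) ≥ (1 + c(L/π)²)∫(u')², while ||u||_{H^1}² ≤ (1 + (L/π)²)∫(u')²; dividing yields the same α.) With (π/L)² = π^2/9 and c = -2/3, the largest admissible constant is α = ((π/L)² + c)/((π/L)² + 1).
Simplifying, α = (-6 + π^2)/(9 + π^2).


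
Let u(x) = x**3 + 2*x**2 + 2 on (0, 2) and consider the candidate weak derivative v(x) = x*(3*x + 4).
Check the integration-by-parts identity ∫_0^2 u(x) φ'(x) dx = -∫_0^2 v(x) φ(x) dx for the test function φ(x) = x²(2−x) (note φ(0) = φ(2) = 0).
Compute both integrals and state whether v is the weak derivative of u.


LHS = -64/5, RHS = -64/5. Yes, v = u' weakly.

u(x) = x**3 + 2*x**2 + 2, classical derivative u'(x) = 3*x**2 + 4*x.
φ(x) = x²(2−x), so φ'(x) = x*(4 - 3*x).
Note φ(0) = φ(2) = 0, so the boundary term u·φ vanishes.
LHS = ∫_0^2 u(x) φ'(x) dx = ∫_0^2 (-3*x^5 - 2*x^4 + 8*x^3 - 6*x^2 + 8*x) dx. Term by term:
  ∫_0^2 -3*x^5 dx = -32;  ∫_0^2 -2*x^4 dx = -64/5;  ∫_0^2 8*x^3 dx = 32;
  ∫_0^2 -6*x^2 dx = -16;  ∫_0^2 8*x dx = 16.
Sum: -32 − 64/5 + 32 − 16 + 16 = -64/5.
So LHS = -64/5.
∫_0^2 v(x) φ(x) dx = ∫_0^2 (-3*x^5 + 2*x^4 + 8*x^3) dx. Term by term:
  ∫_0^2 -3*x^5 dx = -32;  ∫_0^2 2*x^4 dx = 64/5;  ∫_0^2 8*x^3 dx = 32.
Sum: -32 + 64/5 + 32 = 64/5.
So RHS = -∫_0^2 v(x) φ(x) dx = -64/5.
LHS = RHS, so the identity holds for this test φ.
Moreover u is smooth here and v(x) = u'(x) = 3*x**2 + 4*x pointwise, so the identity holds for every test function. Hence v is the weak derivative of u.


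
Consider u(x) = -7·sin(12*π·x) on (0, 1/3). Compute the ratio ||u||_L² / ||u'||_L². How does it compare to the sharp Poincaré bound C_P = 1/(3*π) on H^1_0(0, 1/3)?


||u||_L² / ||u'||_L² = 1/(12*π) < C_P = 1/(3*π).

u(x) = -7·sin(12*π·x), so u'(x) = -84*π*cos(12*π*x).
Writing u(x) = A·sin(kπx/L) with A = -7 and k = 4, use ∫_0^L sin²(kπx/L) dx = L/2 and ∫_0^L cos²(kπx/L) dx = L/2.
u² = 49·sin²(12*π·x) and (u')² = 7056*π^2·cos²(12*π·x), and each of sin², cos² integrates to L/2 = 1/6 over (0, 1/3).
∫_0^1/3 u² dx = 49/6, so ||u||_L² = 7*sqrt(6)/6.
∫_0^1/3 (u')² dx = 1176*π^2, so ||u'||_L² = 14*sqrt(6)*π.
Ratio ||u||_L² / ||u'||_L² = 1/(12*π).
Sharp Poincaré constant on H^1_0(0, 1/3) is C_P = L/π = 1/(3*π), achieved by sin(3*π·x).
This is the k = 4 harmonic; the ratio L/(kπ) is strictly less than C_P = L/π, consistent with the sharp inequality ||u||_L² ≤ C_P ||u'||_L².


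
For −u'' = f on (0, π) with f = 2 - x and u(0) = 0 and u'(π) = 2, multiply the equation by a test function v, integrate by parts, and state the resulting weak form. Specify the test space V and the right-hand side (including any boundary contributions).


V = {v ∈ H^1(0, π) : v(0) = 0} (test functions vanish at x = 0 where u is specified); weak form: ∫_0^π u'v' dx = ∫_0^π (2 - x) v dx + 2·v(π) for all v ∈ V.

Multiply both sides by a test function v and integrate from 0 to π:
  ∫_0^π −u''(x) v(x) dx = ∫_0^π f(x) v(x) dx.
Integrate the LHS by parts once:
  ∫_0^π −u'' v dx = −[u'(x) v(x)]_0^π + ∫_0^π u'(x) v'(x) dx.
Thus ∫_0^π u'(x) v'(x) dx = ∫_0^π f(x) v(x) dx + [u'(x) v(x)]_0^π.
Choose V so that boundary terms are either known or forced to vanish.
Mixed BC: u(0) = 0 (Dirichlet) and u'(π) = 2 (Neumann). Define V = {v ∈ H^1(0, π) : v(0) = 0}. Then [u' v]_0^π = u'(π)·v(π) − u'(0)·0 = 2·v(π).
Weak formulation: find u (satisfying any essential BC) such that ∫_0^π u'(x) v'(x) dx = ∫_0^π f v dx + 2·v(π) for all v ∈ V (Dirichlet at 0 absorbed into V; Neumann datum at x = π contributes the boundary term).
Substituting f(x) = 2 - x, the right-hand side is ∫_0^π (2 - x) v dx + 2·v(π).


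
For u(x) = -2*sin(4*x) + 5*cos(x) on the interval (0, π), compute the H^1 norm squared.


||u||_{H^1(0,π)}^2 = -64/3 + 59*π

u'(x) = -5*sin(x) - 8*cos(4*x).
Expand u² and (u')² and integrate term by term on (0, π), using: for integers n ≥ 1, ∫_0^π sin²(nx) dx = ∫_0^π cos²(nx) dx = π/2; for n ≠ n', ∫_0^π sin(nx)sin(n'x) dx = ∫_0^π cos(nx)cos(n'x) dx = 0; and by product-to-sum, ∫_0^π sin(nx)cos(n'x) dx = ½∫_0^π [sin((n+n')x) + sin((n−n')x)] dx, which is 0 when n+n' is even and 2n/(n²−n'²) when n+n' is odd (it need not vanish on (0, π)).
  u² squared terms: (-2)²·∫sin(4x)² dx = 4·π/2 = 2*π;  (5)²·∫cos(x)² dx = 25·π/2 = 25*π/2.
  u² cross terms: 2·(-2)·(5)·∫sin(4x)·cos(x) dx = -20·(8/15) = -32/3.
  So ∫_0^π u² dx = 2*π + 25*π/2 − 32/3 = -32/3 + 29*π/2.
  (u')² squared terms: (-8)²·∫cos(4x)² dx = 64·π/2 = 32*π;  (-5)²·∫sin(x)² dx = 25·π/2 = 25*π/2.
  (u')² cross terms: 2·(-8)·(-5)·∫cos(4x)·sin(x) dx = 80·(-2/15) = -32/3.
  So ∫_0^π (u')² dx = 32*π + 25*π/2 − 32/3 = -32/3 + 89*π/2.
||u||_{H^1}^2 = (-32/3 + 29*π/2) + (-32/3 + 89*π/2) = -64/3 + 59*π.
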